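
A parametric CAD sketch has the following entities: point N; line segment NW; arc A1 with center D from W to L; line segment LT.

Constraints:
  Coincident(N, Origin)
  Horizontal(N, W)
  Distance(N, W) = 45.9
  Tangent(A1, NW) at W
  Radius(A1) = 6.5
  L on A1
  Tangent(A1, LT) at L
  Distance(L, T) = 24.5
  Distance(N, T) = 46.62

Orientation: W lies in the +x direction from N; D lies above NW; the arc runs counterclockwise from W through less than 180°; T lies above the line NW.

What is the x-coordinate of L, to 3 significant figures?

51.0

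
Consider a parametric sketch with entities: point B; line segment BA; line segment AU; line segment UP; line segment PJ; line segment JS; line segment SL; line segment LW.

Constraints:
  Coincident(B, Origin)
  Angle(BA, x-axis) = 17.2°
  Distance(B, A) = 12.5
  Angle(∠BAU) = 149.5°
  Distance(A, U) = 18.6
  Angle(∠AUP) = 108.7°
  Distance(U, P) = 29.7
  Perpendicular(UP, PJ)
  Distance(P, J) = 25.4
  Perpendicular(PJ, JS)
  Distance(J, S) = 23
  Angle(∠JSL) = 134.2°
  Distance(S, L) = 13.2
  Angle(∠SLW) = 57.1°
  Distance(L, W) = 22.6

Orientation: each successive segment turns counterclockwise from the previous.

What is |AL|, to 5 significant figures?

3.8476

The perpendicularity gives JS at right angles to PJ, so JS runs at -61.000°; with |JS| = 23.0, S = (-1.0046, 10.999). ∠JSL = 134.2° gives SL at -15.200° from the x-axis; with |SL| = 13.2, L = (11.734, 7.5384). Then |AL| = |L − A| = 3.8476.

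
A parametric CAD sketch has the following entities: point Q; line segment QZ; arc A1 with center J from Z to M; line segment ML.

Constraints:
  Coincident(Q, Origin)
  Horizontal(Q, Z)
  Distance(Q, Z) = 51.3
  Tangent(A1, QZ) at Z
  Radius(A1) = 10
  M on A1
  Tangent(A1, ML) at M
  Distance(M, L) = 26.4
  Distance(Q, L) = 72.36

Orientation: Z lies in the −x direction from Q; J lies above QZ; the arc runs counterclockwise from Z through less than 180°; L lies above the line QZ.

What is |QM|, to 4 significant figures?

47.42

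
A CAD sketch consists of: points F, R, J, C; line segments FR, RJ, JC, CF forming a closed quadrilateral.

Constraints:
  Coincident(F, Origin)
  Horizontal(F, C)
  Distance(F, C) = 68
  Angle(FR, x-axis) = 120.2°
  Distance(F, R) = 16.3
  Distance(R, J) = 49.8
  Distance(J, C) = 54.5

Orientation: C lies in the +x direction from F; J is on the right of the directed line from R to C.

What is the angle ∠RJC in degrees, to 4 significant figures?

95.86°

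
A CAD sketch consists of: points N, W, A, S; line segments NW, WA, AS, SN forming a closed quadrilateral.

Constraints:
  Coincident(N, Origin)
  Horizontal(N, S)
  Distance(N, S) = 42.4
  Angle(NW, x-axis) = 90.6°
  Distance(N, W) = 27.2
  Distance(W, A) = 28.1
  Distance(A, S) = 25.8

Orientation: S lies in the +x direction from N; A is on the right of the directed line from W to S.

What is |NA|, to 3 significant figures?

17.9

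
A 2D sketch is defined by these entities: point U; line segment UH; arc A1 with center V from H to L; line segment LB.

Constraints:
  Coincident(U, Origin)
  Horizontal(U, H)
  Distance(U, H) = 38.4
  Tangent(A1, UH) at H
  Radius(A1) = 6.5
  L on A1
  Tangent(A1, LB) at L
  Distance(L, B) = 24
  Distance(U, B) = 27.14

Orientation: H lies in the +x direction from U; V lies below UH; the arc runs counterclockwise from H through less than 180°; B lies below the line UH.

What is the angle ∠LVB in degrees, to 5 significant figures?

74.846°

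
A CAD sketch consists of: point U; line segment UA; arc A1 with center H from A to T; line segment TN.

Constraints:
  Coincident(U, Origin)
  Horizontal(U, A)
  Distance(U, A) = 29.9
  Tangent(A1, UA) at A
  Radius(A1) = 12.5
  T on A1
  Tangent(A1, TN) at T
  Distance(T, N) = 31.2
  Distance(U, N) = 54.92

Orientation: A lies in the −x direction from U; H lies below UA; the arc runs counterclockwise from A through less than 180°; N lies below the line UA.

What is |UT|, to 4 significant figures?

44.91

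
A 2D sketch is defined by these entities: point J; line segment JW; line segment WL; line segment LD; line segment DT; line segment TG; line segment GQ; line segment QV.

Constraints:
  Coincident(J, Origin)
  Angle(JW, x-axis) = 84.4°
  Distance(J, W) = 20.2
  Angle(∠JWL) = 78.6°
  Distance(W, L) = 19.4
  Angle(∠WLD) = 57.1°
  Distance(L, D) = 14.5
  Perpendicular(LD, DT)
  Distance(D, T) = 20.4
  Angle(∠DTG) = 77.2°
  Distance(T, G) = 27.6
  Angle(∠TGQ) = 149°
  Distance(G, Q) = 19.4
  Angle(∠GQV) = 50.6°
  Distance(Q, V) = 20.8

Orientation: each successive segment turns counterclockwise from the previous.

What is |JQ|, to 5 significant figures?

51.428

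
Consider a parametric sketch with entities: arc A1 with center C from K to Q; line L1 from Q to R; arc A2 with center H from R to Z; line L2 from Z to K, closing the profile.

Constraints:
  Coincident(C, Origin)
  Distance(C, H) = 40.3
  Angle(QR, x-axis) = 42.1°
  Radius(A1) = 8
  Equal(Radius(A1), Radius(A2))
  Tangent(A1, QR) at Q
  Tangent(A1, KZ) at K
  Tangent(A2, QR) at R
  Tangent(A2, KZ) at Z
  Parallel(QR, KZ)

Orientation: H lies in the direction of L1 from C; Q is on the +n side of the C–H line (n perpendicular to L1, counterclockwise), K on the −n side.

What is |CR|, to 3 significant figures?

41.1

The slot axis is L1's direction at 42.1°, so u = (cos 42.1°, sin 42.1°) = (0.742, 0.670) and n = (−sin 42.1°, cos 42.1°) = (-0.670, 0.742). C is at the origin and H lies 40.3 along u from C, so H = 40.3·u = (29.9, 27.0). Tangency of A1 to both parallel lines with radius 8.0 puts Q and K at C ± 8.0·n: Q = (-5.36, 5.94), K = (5.36, -5.94). Equal radii place R and Z the same way about H: R = H + 8.0·n = (24.5, 33.0), Z = H − 8.0·n = (35.3, 21.1). Then |CR| = |R − C| = 41.1.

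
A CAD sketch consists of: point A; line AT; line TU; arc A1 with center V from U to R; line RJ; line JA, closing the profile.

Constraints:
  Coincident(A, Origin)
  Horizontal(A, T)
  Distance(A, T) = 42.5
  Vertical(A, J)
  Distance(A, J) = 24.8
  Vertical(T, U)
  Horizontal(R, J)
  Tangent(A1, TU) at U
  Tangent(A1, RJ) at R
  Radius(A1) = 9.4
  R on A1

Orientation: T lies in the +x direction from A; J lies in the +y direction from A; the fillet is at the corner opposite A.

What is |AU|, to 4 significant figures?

45.20

A is at the origin; AT is horizontal with |AT| = 42.5 and T on the +x side, so T = (42.50, 0.000). AJ is vertical with |AJ| = 24.8 and J on the +y side, so J = (0.000, 24.80). The virtual corner opposite A is at (42.50, 24.80). Tangency of A1 to TU means the radius VU is perpendicular to TU and the tangent condition forces VR to be normal to RJ, with radius 9.4, so the center V sits 9.4 in from both sides at V = (33.10, 15.40). That places the tangent points at U = (42.50, 15.40) on TU and R = (33.10, 24.80) on RJ. Then |AU| = |U − A| = 45.20.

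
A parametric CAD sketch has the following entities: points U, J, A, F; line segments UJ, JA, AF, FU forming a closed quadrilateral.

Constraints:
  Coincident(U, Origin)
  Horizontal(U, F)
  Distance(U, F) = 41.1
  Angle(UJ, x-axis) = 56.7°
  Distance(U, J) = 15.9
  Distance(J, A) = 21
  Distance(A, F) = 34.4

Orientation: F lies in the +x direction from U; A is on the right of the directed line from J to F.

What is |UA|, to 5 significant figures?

10.781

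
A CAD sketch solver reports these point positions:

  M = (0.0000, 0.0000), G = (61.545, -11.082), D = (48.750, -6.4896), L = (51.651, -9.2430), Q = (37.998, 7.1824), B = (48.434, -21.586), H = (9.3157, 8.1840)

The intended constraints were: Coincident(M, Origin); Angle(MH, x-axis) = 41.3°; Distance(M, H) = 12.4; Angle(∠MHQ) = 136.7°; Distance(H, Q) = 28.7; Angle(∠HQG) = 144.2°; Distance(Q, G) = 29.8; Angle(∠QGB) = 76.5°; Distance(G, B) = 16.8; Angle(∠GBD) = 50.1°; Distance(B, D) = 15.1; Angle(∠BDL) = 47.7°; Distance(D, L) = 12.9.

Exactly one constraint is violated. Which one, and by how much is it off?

Distance(D, L) = 12.9 — off by 8.90.

M = (0.00, 0.00) ✓; MH at 41.30° ✓; |MH| = 12.40 ✓; ∠MHQ = 136.7° ✓; |HQ| = 28.70 ✓; ∠HQG = 144.2° ✓; |QG| = 29.80 ✓; ∠QGB = 76.50° ✓; |GB| = 16.80 ✓; ∠GBD = 50.10° ✓; |BD| = 15.10 ✓; ∠BDL = 47.69° ✓; |DL| = 4.000 ✗.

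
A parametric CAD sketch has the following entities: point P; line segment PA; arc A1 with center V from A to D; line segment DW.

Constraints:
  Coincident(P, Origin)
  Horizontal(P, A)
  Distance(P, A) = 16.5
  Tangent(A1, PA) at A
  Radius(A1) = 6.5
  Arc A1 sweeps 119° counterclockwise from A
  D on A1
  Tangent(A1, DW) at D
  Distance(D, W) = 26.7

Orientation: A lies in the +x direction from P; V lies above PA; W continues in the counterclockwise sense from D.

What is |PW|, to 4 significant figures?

34.27

On A1, A sits at bearing -90° from V; a 119° counterclockwise sweep puts D at bearing 29°, so D = V + 6.5·(cos 29°, sin 29°) = (22.19, 9.651). A1 meets DW tangentially, so VD is at right angles to DW, so DW runs along (−sin 29°, cos 29°); with |DW| = 26.7, W = (9.241, 33.00). Then |PW| = |W − P| = 34.27.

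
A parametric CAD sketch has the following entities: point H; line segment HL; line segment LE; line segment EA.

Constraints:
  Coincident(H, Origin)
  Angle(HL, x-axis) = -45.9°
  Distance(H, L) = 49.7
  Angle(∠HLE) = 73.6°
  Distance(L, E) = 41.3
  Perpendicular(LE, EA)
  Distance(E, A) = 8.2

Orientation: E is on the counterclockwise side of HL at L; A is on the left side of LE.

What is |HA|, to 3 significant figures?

48.0

∠HLE = 73.6°, so LE runs at -45.9° + (180° − 73.6°) = 60.5° from the x-axis; with |LE| = 41.3, E = L + 41.3·(cos 60.5°, sin 60.5°) = (54.9, 0.255). The perpendicularity gives EA at right angles to LE; with |EA| = 8.2 on the left of LE, A = E + 8.2·(-0.870, 0.492) = (47.8, 4.29). Then |HA| = |A − H| = 48.0.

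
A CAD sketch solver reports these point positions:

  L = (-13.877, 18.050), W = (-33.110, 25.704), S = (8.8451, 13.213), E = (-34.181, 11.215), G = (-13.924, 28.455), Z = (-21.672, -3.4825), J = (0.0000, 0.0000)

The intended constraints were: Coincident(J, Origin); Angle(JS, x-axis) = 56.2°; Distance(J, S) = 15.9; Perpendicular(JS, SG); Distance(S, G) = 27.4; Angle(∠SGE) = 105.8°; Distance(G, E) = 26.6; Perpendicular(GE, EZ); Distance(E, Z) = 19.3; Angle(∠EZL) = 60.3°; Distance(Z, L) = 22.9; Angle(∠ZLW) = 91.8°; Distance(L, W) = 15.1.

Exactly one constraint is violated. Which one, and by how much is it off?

Distance(L, W) = 15.1 — off by 5.60.

J = (0.00, 0.00) ✓; JS at 56.20° ✓; |JS| = 15.90 ✓; ∠(JS, SG) = 90.00° ✓; |SG| = 27.40 ✓; ∠SGE = 105.8° ✓; |GE| = 26.60 ✓; ∠(GE, EZ) = 90.00° ✓; |EZ| = 19.30 ✓; ∠EZL = 60.30° ✓; |ZL| = 22.90 ✓; ∠ZLW = 91.80° ✓; |LW| = 20.70 ✗.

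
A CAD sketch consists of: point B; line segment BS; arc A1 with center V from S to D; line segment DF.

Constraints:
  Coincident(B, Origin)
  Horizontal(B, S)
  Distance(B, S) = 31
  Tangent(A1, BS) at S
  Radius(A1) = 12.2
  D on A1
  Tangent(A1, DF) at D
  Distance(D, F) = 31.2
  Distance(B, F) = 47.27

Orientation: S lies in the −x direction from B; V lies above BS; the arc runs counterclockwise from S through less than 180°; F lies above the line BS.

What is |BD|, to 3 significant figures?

22.4

Checks: |BS| = 31.00 ✓; |VD| = 12.20 ✓; ∠(VD, DF) = 90.00° ✓; |DF| = 31.20 ✓; |BF| = 47.27 ✓.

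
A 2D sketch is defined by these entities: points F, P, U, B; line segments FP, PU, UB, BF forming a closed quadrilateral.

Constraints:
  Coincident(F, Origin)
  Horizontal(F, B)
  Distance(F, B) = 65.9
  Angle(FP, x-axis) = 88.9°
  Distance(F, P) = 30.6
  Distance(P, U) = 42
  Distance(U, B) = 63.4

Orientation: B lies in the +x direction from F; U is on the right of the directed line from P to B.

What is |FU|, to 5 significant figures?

11.838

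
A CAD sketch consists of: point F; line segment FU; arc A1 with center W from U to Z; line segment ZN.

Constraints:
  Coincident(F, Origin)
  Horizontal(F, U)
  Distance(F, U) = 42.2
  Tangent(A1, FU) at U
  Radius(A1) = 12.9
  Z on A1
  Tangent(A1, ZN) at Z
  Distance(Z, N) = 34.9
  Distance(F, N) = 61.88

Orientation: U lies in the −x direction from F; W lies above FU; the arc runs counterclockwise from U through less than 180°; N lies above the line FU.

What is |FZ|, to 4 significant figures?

33.44

Checks: |WZ| = 12.90 ✓; ∠(WZ, ZN) = 90.00° ✓; |ZN| = 34.90 ✓; |FN| = 61.88 ✓.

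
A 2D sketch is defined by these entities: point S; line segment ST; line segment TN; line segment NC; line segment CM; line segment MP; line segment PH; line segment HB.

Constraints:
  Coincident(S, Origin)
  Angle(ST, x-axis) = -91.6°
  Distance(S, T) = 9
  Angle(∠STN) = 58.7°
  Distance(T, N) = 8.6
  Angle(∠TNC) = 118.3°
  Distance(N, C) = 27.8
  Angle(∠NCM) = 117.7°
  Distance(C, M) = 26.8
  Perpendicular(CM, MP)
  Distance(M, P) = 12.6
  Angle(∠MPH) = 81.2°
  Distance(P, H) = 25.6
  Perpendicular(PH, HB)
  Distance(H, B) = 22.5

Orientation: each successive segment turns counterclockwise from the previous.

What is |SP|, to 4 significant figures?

33.03

S is at the origin; ST runs at -91.6° with length 9.0, so T = (-0.2513, -8.996). ∠STN = 58.7° gives TN at 29.70° from the x-axis; with |TN| = 8.6, N = (7.219, -4.736). ∠TNC = 118.3° gives NC at 91.40° from the x-axis; with |NC| = 27.8, C = (6.540, 23.06). ∠NCM = 117.7° gives CM at 153.7° from the x-axis; with |CM| = 26.8, M = (-17.49, 34.93). The perpendicularity gives MP at right angles to CM, so MP runs at -116.3°; with |MP| = 12.6, P = (-23.07, 23.63). Then |SP| = |P − S| = 33.03.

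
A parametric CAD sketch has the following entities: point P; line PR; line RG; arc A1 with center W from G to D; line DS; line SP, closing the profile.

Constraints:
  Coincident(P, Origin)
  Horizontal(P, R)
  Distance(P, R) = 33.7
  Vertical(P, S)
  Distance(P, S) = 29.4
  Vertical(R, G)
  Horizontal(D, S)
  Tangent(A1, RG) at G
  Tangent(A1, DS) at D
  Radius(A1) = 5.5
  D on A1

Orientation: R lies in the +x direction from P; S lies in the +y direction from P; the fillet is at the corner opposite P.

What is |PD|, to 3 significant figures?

40.7

P is at the origin; PR is horizontal with |PR| = 33.7 and R on the +x side, so R = (33.7, 0.00). P and S share the same x with |PS| = 29.4 and S on the +y side, so S = (0.00, 29.4). The virtual corner opposite P is at (33.7, 29.4). The tangent condition forces WG to be normal to RG and since A1 is tangent to DS there, WD ⟂ DS, with radius 5.5, so the center W sits 5.5 in from both sides at W = (28.2, 23.9). That places the tangent points at G = (33.7, 23.9) on RG and D = (28.2, 29.4) on DS. Then |PD| = |D − P| = 40.7.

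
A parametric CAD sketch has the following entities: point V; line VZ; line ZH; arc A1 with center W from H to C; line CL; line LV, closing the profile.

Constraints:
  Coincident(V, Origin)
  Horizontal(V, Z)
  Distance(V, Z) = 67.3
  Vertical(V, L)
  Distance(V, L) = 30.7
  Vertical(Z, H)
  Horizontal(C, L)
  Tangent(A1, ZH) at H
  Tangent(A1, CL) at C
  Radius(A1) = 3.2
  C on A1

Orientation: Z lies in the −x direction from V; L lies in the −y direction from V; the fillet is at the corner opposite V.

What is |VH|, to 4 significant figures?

72.70

V is at the origin; V and Z share the same y with |VZ| = 67.3 and Z on the −x side, so Z = (-67.30, 0.000). VL is vertical with |VL| = 30.7 and L on the −y side, so L = (0.000, -30.70). The virtual corner opposite V is at (-67.30, -30.70). Tangency of A1 to ZH means the radius WH is perpendicular to ZH and tangency of A1 to CL means the radius WC is perpendicular to CL, with radius 3.2, so the center W sits 3.2 in from both sides at W = (-64.10, -27.50). That places the tangent points at H = (-67.30, -27.50) on ZH and C = (-64.10, -30.70) on CL. Then |VH| = |H − V| = 72.70.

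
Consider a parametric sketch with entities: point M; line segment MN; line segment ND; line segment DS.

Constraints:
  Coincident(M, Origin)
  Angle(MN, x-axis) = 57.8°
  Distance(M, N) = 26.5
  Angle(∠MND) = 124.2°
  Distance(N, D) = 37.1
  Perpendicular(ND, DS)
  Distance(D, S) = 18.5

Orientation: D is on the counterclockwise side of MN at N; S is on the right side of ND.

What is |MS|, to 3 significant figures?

65.9

∠MND = 124.2°, so ND runs at 57.8° + (180° − 124.2°) = 114° from the x-axis; with |ND| = 37.1, D = N + 37.1·(cos 114°, sin 114°) = (-0.732, 56.4). ND is perpendicular to DS; with |DS| = 18.5 on the right of ND, S = D + 18.5·(0.916, 0.400) = (16.2, 63.8). Then |MS| = |S − M| = 65.9.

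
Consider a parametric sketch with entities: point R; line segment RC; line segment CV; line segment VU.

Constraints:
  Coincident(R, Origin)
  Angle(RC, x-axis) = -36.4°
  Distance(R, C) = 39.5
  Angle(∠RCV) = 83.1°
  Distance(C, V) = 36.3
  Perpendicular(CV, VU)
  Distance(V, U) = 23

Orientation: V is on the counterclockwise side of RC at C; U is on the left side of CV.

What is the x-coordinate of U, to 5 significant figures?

29.650

R is at the origin; RC runs at -36.4° with length 39.5, so C = 39.5·(cos -36.4°, sin -36.4°) = (31.793, -23.440). ∠RCV = 83.1°, so CV runs at -36.4° + (180° − 83.1°) = 60.500° from the x-axis; with |CV| = 36.3, V = C + 36.3·(cos 60.500°, sin 60.500°) = (49.668, 8.1539). CV ⟂ VU; with |VU| = 23.0 on the left of CV, U = V + 23.0·(-0.87036, 0.49242) = (29.650, 19.480). So U.x = 29.650.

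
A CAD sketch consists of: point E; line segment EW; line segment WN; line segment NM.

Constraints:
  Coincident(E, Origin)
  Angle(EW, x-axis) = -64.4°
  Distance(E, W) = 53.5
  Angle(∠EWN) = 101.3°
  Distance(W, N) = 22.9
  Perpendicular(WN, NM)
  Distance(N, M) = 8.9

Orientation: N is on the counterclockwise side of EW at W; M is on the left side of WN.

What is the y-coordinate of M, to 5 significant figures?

-33.968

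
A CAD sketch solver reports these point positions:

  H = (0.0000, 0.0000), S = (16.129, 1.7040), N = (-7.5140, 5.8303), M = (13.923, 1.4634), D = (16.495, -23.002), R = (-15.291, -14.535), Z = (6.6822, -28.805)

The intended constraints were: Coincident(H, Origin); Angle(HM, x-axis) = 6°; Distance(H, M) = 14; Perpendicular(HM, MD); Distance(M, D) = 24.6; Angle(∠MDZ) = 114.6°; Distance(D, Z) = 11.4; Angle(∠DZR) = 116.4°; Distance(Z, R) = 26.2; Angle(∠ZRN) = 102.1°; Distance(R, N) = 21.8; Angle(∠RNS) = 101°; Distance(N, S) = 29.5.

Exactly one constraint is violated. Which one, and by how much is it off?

Distance(N, S) = 29.5 — off by 5.50.

H = (0.00, 0.00) ✓; HM at 6.000° ✓; |HM| = 14.00 ✓; ∠(HM, MD) = 90.00° ✓; |MD| = 24.60 ✓; ∠MDZ = 114.6° ✓; |DZ| = 11.40 ✓; ∠DZR = 116.4° ✓; |ZR| = 26.20 ✓; ∠ZRN = 102.1° ✓; |RN| = 21.80 ✓; ∠RNS = 101.0° ✓; |NS| = 24.00 ✗.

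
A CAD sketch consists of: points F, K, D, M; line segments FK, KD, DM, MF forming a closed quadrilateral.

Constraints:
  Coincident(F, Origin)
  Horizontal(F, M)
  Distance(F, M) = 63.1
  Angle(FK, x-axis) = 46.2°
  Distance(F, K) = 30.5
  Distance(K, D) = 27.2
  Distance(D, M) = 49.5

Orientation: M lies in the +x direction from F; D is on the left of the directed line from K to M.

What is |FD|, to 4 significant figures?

57.66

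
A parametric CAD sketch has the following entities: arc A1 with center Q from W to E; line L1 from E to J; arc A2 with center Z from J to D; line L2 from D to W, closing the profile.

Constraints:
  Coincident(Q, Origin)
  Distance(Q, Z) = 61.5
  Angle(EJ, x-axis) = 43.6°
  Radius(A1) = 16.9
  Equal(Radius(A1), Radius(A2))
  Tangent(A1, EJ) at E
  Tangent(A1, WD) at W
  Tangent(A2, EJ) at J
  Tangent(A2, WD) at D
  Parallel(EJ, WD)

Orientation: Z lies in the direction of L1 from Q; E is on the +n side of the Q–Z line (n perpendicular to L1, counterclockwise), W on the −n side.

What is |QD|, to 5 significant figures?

63.780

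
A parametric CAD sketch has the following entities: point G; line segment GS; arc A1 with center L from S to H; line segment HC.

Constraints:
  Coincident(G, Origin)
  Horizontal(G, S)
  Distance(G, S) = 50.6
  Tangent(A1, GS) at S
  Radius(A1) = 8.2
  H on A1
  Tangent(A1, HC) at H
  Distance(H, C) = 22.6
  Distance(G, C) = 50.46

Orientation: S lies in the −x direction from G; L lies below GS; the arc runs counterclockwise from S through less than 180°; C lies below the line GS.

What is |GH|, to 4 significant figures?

58.13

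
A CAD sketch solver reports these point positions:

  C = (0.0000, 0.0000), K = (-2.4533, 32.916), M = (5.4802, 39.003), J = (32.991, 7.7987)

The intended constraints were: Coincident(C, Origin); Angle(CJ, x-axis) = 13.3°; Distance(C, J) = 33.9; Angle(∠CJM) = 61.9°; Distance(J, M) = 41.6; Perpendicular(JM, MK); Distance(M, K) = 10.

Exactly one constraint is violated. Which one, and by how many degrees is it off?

Perpendicular(JM, MK) — off by 3.90°.

C = (0.00, 0.00) ✓; CJ at 13.30° ✓; |CJ| = 33.90 ✓; ∠CJM = 61.90° ✓; |JM| = 41.60 ✓; ∠(JM, MK) = 86.10° ✗; |MK| = 10.00 ✓.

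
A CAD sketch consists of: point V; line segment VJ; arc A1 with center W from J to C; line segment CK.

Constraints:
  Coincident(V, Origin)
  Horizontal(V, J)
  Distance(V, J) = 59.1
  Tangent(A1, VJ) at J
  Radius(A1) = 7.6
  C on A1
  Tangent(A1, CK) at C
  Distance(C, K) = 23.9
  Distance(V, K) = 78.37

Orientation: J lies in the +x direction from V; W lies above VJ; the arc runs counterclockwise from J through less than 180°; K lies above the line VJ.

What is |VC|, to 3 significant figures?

66.6

V is at the origin; V and J share the same y with |VJ| = 59.1 and J on the +x side, so J = (59.1, 0.00). The tangent condition forces WJ to be normal to VJ, so W = J + (0, 7.6) = (59.1, 7.60). Since WC ⟂ CK (tangency), |WK| = √(7.6² + 23.9²) = 25.1 regardless of where C sits on A1. So K lies on both circle(V, 78.37) and circle(W, 25.1); the above-VJ intersection is K = (73.0, 28.5). C is the foot of the tangent from K: C = (66.4, 5.50).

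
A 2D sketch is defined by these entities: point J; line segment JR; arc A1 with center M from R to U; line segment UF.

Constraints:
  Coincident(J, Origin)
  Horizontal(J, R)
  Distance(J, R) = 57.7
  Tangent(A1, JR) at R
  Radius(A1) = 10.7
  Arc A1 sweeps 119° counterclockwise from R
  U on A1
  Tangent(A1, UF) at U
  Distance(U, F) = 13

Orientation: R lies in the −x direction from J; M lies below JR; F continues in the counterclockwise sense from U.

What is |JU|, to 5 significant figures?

68.915

Tangency of A1 to JR means the radius MR is perpendicular to JR, so M = R + (0, -10.7) = (-57.700, -10.700). On A1, R sits at bearing 90° from M; a 119° counterclockwise sweep puts U at bearing 209°, so U = M + 10.7·(cos 209°, sin 209°) = (-67.058, -15.887). Then |JU| = |U − J| = 68.915.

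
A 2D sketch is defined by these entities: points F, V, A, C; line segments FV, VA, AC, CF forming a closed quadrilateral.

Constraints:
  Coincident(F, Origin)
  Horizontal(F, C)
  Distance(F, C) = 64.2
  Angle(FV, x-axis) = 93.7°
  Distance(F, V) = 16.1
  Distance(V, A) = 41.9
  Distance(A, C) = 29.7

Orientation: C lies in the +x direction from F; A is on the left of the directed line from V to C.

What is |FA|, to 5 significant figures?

44.715

Checks: FV at 93.70° ✓; |VA| = 41.90 ✓; |AC| = 29.70 ✓.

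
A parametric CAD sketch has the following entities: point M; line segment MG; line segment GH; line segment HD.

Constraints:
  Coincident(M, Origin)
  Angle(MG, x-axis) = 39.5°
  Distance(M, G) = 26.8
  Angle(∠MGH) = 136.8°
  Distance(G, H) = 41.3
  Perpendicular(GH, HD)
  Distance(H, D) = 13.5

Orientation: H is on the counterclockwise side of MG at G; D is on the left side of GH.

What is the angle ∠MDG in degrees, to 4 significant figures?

22.66°

M is at the origin; MG runs at 39.5° with length 26.8, so G = 26.8·(cos 39.5°, sin 39.5°) = (20.68, 17.05). ∠MGH = 136.8°, so GH runs at 39.5° + (180° − 136.8°) = 82.70° from the x-axis; with |GH| = 41.3, H = G + 41.3·(cos 82.70°, sin 82.70°) = (25.93, 58.01). The perpendicularity gives HD at right angles to GH; with |HD| = 13.5 on the left of GH, D = H + 13.5·(-0.9919, 0.1271) = (12.54, 59.73). Then cos ∠MDG = DM·DG / (|DM||DG|), giving 22.66°.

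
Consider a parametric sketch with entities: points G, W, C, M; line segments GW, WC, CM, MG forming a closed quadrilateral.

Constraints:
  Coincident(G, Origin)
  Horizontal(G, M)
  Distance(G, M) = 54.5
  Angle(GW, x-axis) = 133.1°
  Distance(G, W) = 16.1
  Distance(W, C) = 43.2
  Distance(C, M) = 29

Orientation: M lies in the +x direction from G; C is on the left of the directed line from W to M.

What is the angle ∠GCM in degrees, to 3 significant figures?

112°

Checks: G = (0.00, 0.00) ✓; |WC| = 43.20 ✓; |CM| = 29.00 ✓.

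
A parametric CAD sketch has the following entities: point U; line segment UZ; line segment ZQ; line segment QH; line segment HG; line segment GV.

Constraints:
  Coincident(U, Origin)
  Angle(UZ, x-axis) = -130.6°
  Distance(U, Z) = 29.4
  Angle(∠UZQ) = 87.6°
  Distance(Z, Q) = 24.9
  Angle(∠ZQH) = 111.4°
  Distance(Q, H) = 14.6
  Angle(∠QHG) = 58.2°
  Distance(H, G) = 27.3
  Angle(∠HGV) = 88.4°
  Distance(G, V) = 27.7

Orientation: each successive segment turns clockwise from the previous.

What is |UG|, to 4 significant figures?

20.82

U is at the origin; UZ runs at -130.6° with length 29.4, so Z = (-19.13, -22.32). ∠UZQ = 87.6° gives ZQ at 137.0° from the x-axis; with |ZQ| = 24.9, Q = (-37.34, -5.341). ∠ZQH = 111.4° gives QH at 68.40° from the x-axis; with |QH| = 14.6, H = (-31.97, 8.234). ∠QHG = 58.2° gives HG at -53.40° from the x-axis; with |HG| = 27.3, G = (-15.69, -13.68). Then |UG| = |G − U| = 20.82.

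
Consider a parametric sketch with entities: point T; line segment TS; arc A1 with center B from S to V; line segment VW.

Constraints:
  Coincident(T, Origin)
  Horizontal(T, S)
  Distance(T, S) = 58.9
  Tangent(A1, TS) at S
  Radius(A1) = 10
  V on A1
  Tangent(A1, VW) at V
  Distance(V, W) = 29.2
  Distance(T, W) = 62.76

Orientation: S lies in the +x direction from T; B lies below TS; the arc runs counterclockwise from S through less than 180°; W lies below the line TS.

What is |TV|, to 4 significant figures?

49.92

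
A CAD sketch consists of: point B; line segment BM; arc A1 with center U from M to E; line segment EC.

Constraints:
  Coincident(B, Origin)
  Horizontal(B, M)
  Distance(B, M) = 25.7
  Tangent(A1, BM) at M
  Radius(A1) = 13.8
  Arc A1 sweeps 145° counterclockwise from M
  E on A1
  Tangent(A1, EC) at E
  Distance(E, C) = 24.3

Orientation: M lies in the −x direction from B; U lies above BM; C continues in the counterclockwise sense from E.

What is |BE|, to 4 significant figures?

30.77

Since A1 is tangent to BM there, UM ⟂ BM, so U = M + (0, 13.8) = (-25.70, 13.80). On A1, M sits at bearing -90° from U; a 145° counterclockwise sweep puts E at bearing 55°, so E = U + 13.8·(cos 55°, sin 55°) = (-17.78, 25.10). Then |BE| = |E − B| = 30.77.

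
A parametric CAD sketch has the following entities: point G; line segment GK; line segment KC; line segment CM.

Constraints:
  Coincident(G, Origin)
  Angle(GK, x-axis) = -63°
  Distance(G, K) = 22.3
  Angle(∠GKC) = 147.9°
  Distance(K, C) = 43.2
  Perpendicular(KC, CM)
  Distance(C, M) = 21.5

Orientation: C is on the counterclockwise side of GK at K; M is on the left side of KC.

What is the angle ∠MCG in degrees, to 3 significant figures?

79.2°

G is at the origin; GK runs at -63.0° with length 22.3, so K = 22.3·(cos -63.0°, sin -63.0°) = (10.1, -19.9). ∠GKC = 147.9°, so KC runs at -63.0° + (180° − 147.9°) = -30.9° from the x-axis; with |KC| = 43.2, C = K + 43.2·(cos -30.9°, sin -30.9°) = (47.2, -42.1). KC is perpendicular to CM; with |CM| = 21.5 on the left of KC, M = C + 21.5·(0.514, 0.858) = (58.2, -23.6). Then cos ∠MCG = CM·CG / (|CM||CG|), giving 79.2°.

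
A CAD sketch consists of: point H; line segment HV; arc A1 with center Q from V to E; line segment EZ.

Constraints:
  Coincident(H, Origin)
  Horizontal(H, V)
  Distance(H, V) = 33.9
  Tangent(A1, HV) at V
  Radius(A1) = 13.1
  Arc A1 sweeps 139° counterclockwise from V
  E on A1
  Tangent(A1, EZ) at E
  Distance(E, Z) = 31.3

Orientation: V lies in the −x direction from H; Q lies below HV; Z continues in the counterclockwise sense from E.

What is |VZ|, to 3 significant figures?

46.0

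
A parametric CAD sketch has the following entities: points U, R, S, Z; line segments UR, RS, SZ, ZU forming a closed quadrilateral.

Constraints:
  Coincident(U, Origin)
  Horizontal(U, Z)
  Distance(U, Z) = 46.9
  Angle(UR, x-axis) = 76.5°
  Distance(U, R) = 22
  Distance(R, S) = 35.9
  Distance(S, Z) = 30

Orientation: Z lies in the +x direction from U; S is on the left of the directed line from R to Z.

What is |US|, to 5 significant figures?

49.681

Checks: |RS| = 35.90 ✓; |SZ| = 30.00 ✓.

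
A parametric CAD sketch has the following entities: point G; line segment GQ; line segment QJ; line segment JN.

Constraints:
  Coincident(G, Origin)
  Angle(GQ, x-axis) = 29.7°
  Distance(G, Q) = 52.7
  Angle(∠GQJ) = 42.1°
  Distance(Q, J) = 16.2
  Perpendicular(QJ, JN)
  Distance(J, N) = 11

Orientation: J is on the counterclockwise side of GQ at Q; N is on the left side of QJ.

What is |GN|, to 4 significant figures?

33.41

G is at the origin; GQ runs at 29.7° with length 52.7, so Q = 52.7·(cos 29.7°, sin 29.7°) = (45.78, 26.11). ∠GQJ = 42.1°, so QJ runs at 29.7° + (180° − 42.1°) = 167.6° from the x-axis; with |QJ| = 16.2, J = Q + 16.2·(cos 167.6°, sin 167.6°) = (29.95, 29.59). The perpendicularity gives JN at right angles to QJ; with |JN| = 11.0 on the left of QJ, N = J + 11.0·(-0.2147, -0.9767) = (27.59, 18.85). Then |GN| = |N − G| = 33.41.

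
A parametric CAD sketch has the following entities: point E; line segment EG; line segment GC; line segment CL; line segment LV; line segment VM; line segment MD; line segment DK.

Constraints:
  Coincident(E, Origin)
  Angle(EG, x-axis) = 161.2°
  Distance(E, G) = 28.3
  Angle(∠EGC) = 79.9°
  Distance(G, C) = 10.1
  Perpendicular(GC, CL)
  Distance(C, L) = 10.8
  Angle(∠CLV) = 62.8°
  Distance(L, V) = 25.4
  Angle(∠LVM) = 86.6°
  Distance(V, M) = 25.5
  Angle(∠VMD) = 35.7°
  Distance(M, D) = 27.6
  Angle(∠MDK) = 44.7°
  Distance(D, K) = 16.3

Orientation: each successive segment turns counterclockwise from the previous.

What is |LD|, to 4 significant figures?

9.384

E is at the origin; EG runs at 161.2° with length 28.3, so G = (-26.79, 9.120). ∠EGC = 79.9° gives GC at -98.70° from the x-axis; with |GC| = 10.1, C = (-28.32, -0.8637). The perpendicularity gives CL at right angles to GC, so CL runs at -8.700°; with |CL| = 10.8, L = (-17.64, -2.497). ∠CLV = 62.8° gives LV at 108.5° from the x-axis; with |LV| = 25.4, V = (-25.70, 21.59). ∠LVM = 86.6° gives VM at -158.1° from the x-axis; with |VM| = 25.5, M = (-49.36, 12.08). ∠VMD = 35.7° gives MD at -13.80° from the x-axis; with |MD| = 27.6, D = (-22.56, 5.495). Then |LD| = |D − L| = 9.384.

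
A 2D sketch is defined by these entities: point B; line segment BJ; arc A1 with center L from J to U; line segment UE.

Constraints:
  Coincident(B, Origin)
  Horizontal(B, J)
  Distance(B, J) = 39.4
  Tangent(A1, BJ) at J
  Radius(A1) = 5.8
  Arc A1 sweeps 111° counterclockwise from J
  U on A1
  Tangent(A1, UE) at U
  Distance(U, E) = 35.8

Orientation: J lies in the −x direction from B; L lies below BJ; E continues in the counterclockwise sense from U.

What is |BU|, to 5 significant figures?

45.502

Since A1 is tangent to BJ there, LJ ⟂ BJ, so L = J + (0, -5.8) = (-39.400, -5.8000). On A1, J sits at bearing 90° from L; a 111° counterclockwise sweep puts U at bearing 201°, so U = L + 5.8·(cos 201°, sin 201°) = (-44.815, -7.8785). Then |BU| = |U − B| = 45.502.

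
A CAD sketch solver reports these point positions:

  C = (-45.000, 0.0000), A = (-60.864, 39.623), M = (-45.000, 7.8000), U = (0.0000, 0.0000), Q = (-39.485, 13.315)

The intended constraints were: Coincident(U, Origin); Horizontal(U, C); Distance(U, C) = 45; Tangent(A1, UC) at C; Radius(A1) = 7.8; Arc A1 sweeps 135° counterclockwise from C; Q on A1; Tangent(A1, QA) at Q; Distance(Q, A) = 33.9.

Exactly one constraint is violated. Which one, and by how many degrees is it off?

Tangent(A1, QA) at Q — off by 5.90°.

U = (0.00, 0.00) ✓; U.y = 0.00, C.y = 0.00 ✓; |UC| = 45.00 ✓; ∠(MC, CU) = 90.00° ✓; |MC| = 7.800 ✓; bearing(M→Q) − bearing(M→C) = 135.0° ✓; |MQ| = 7.799 ✓; ∠(MQ, QA) = 95.90° ✗; |QA| = 33.90 ✓.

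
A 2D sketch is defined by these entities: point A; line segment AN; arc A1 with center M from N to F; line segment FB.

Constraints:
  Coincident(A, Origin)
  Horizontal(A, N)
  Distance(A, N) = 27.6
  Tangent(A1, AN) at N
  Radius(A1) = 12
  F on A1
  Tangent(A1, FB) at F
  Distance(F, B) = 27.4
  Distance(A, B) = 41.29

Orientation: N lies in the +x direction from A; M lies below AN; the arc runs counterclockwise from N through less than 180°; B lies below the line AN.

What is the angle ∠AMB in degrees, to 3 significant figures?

87.0°

Checks: |MF| = 12.00 ✓; ∠(MF, FB) = 90.00° ✓; |FB| = 27.40 ✓; |AB| = 41.29 ✓.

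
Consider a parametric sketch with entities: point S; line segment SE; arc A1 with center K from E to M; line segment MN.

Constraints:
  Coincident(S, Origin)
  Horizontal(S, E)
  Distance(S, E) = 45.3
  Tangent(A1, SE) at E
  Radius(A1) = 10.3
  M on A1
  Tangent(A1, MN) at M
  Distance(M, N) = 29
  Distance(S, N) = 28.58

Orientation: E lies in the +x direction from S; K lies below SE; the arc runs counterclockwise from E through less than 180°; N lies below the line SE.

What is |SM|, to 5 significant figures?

38.305

Checks: |KM| = 10.30 ✓; ∠(KM, MN) = 90.00° ✓; |MN| = 29.00 ✓; |SN| = 28.58 ✓.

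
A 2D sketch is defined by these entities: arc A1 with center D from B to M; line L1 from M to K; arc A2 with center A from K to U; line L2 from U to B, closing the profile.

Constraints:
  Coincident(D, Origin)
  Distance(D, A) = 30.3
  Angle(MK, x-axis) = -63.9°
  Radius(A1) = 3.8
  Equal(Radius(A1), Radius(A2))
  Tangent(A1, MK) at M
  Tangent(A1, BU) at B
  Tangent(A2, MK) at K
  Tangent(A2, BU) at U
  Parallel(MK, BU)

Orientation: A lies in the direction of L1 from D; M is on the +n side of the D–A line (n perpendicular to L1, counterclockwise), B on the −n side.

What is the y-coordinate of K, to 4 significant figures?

-25.54

The slot axis is L1's direction at -63.9°, so u = (cos -63.9°, sin -63.9°) = (0.4399, -0.8980) and n = (−sin -63.9°, cos -63.9°) = (0.8980, 0.4399). D is at the origin and A lies 30.3 along u from D, so A = 30.3·u = (13.33, -27.21). Tangency of A1 to both parallel lines with radius 3.8 puts M and B at D ± 3.8·n: M = (3.413, 1.672), B = (-3.413, -1.672). Equal radii place K and U the same way about A: K = A + 3.8·n = (16.74, -25.54), U = A − 3.8·n = (9.918, -28.88). So K.y = -25.54.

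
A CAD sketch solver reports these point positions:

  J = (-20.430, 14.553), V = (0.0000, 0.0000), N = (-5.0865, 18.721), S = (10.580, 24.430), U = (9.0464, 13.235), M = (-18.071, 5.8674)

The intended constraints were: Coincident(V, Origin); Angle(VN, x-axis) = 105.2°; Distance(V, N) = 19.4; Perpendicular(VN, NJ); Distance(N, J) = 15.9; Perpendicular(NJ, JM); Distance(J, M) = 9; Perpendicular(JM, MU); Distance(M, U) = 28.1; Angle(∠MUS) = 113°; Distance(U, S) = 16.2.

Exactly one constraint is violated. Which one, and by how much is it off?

Distance(U, S) = 16.2 — off by 4.90.

V = (0.00, 0.00) ✓; VN at 105.2° ✓; |VN| = 19.40 ✓; ∠(VN, NJ) = 90.00° ✓; |NJ| = 15.90 ✓; ∠(NJ, JM) = 90.00° ✓; |JM| = 9.000 ✓; ∠(JM, MU) = 90.01° ✓; |MU| = 28.10 ✓; ∠MUS = 113.0° ✓; |US| = 11.30 ✗.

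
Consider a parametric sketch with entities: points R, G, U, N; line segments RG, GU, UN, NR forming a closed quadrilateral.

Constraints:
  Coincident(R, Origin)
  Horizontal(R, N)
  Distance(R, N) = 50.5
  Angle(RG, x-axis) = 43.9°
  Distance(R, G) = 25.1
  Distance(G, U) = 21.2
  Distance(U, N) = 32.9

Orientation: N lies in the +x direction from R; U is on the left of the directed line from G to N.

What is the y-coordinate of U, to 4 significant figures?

29.34

Checks: |GU| = 21.20 ✓; |UN| = 32.90 ✓.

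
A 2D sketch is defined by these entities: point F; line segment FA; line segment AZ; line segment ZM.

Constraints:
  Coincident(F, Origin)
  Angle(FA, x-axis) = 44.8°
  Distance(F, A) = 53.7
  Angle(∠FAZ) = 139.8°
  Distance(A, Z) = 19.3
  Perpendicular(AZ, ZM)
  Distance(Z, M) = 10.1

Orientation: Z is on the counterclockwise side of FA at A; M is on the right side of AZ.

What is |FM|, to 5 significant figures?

75.110

F is at the origin; FA runs at 44.8° with length 53.7, so A = 53.7·(cos 44.8°, sin 44.8°) = (38.104, 37.839). ∠FAZ = 139.8°, so AZ runs at 44.8° + (180° − 139.8°) = 85.000° from the x-axis; with |AZ| = 19.3, Z = A + 19.3·(cos 85.000°, sin 85.000°) = (39.786, 57.065). The perpendicularity gives ZM at right angles to AZ; with |ZM| = 10.1 on the right of AZ, M = Z + 10.1·(0.99619, -0.087156) = (49.848, 56.185). Then |FM| = |M − F| = 75.110.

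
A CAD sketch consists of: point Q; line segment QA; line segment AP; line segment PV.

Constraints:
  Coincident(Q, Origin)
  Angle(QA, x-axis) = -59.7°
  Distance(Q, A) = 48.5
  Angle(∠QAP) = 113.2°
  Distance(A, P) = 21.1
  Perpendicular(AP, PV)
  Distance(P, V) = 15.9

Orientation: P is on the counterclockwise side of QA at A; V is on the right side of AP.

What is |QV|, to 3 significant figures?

72.6

Q is at the origin; QA runs at -59.7° with length 48.5, so A = 48.5·(cos -59.7°, sin -59.7°) = (24.5, -41.9). ∠QAP = 113.2°, so AP runs at -59.7° + (180° − 113.2°) = 7.10° from the x-axis; with |AP| = 21.1, P = A + 21.1·(cos 7.10°, sin 7.10°) = (45.4, -39.3). The perpendicularity gives PV at right angles to AP; with |PV| = 15.9 on the right of AP, V = P + 15.9·(0.124, -0.992) = (47.4, -55.0). Then |QV| = |V − Q| = 72.6.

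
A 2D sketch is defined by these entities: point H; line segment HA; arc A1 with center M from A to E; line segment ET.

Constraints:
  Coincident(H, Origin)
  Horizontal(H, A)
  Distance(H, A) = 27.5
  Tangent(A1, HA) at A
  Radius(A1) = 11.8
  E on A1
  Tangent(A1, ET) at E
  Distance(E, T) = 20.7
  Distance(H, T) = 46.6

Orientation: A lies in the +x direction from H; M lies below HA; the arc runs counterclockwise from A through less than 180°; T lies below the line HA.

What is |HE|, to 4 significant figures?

26.00

Checks: ∠(MA, AH) = 90.00° ✓; |ME| = 11.80 ✓; ∠(ME, ET) = 90.00° ✓; |ET| = 20.70 ✓; |HT| = 46.60 ✓.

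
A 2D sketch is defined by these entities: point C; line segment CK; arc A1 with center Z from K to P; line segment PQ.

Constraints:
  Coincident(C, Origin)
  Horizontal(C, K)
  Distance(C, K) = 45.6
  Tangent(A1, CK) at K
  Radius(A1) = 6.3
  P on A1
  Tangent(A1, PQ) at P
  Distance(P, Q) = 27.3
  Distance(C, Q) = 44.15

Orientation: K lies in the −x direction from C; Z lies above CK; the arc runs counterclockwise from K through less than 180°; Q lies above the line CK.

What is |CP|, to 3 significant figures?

39.8

Checks: |ZP| = 6.300 ✓; ∠(ZP, PQ) = 90.00° ✓; |PQ| = 27.30 ✓; |CQ| = 44.15 ✓.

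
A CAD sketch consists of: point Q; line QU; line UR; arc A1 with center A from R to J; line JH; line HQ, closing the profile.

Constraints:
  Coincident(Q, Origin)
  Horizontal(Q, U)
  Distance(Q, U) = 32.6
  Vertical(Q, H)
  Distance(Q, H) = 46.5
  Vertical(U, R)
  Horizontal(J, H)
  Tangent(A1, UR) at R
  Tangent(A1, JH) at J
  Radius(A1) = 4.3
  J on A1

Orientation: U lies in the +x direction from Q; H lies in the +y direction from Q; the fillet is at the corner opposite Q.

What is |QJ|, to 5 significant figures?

54.435

The virtual corner opposite Q is at (32.600, 46.500). Tangency of A1 to UR means the radius AR is perpendicular to UR and the tangent condition forces AJ to be normal to JH, with radius 4.3, so the center A sits 4.3 in from both sides at A = (28.300, 42.200). That places the tangent points at R = (32.600, 42.200) on UR and J = (28.300, 46.500) on JH. Then |QJ| = |J − Q| = 54.435.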